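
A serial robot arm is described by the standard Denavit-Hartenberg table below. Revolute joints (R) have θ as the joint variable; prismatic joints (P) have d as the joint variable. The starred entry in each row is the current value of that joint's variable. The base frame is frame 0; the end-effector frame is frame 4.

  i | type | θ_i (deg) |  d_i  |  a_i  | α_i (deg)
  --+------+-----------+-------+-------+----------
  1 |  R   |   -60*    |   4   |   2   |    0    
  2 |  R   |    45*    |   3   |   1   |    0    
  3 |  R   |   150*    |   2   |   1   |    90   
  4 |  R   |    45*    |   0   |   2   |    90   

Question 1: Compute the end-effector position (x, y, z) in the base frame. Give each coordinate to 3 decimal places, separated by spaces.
after link 1: o_1 = (1.0000, -1.7321, 4.0000)
after link 2: o_2 = (1.9659, -1.9909, 7.0000)
after link 3: o_3 = (1.2588, -1.2838, 9.0000)
after link 4: o_4 = (0.2588, -0.2838, 10.4142)

0.259 -0.284 10.414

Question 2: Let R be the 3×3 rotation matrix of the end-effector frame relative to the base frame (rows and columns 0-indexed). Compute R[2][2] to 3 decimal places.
End-effector z-axis (col 2 of R) = (-0.5000,0.5000,-0.7071)
R[2][2] = -0.7071

-0.707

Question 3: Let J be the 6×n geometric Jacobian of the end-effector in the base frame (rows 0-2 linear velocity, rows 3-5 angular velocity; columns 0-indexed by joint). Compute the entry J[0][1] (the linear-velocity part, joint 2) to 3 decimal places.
-1.448

axis z_1 = (0.0000,0.0000,1.0000); lever o_n−o_1 = (-0.7412,1.4483,6.4142)
cross product → J_v[:, 1] = (-1.4483,-0.7412,0.0000)
J_ω[:, 1] = z_1
entry J[0][1] = -1.4483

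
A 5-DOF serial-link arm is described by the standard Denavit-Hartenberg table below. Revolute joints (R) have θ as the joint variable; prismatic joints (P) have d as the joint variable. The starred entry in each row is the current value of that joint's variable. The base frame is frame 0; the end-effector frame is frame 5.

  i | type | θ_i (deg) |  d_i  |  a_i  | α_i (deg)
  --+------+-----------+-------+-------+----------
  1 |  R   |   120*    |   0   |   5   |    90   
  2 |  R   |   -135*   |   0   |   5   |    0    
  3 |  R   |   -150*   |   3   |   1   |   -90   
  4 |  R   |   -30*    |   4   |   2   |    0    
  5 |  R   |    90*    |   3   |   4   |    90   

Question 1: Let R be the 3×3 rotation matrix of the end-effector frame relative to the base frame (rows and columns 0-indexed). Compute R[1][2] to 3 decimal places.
0.444

End-effector z-axis (col 2 of R) = (0.3209,0.4441,0.8365)
R[1][2] = 0.4441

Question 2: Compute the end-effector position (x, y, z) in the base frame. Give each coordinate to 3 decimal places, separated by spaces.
2.500 -3.259 2.847

after link 1: o_1 = (-2.5000, 4.3301, 0.0000)
after link 2: o_2 = (-0.7322, 1.2683, -3.5355)
after link 3: o_3 = (1.7364, 2.9924, -2.5696)
after link 4: o_4 = (4.3102, 0.5346, 0.1387)
after link 5: o_5 = (2.5002, -3.2587, 2.8470)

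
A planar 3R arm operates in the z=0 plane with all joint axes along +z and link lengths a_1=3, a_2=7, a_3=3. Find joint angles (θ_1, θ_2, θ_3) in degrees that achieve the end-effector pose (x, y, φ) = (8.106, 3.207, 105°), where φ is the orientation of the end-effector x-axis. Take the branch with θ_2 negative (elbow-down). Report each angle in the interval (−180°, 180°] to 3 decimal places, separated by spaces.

wrist centre = target − a_3·(cos φ, sin φ) = (8.8825, 0.3092)
cos θ_2 = (78.9937−3²−7²)/(2·3·7) = 0.4998; θ_2 = -60.0100° (elbow-down)
β = atan2(0.3092,8.8825) = 1.9938°; ψ = atan2(-6.0628,6.4989) = -43.0114°
θ_1 = β − ψ = 45.0052°
θ_3 = φ − θ_1 − θ_2 = 120.0047° (wrapped to (-180°,180°])

45.005 -60.010 120.005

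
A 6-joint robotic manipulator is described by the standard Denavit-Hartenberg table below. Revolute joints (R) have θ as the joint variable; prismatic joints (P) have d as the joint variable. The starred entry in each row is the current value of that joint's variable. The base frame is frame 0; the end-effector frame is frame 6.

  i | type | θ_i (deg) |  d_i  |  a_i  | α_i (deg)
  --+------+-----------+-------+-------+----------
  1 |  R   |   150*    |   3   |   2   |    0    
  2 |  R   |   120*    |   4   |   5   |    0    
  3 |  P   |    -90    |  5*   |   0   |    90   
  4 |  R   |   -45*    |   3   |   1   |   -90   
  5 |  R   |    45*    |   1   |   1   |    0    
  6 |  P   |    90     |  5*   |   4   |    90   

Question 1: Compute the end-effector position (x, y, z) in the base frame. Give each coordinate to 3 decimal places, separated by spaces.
after link 1: o_1 = (-1.7321, 1.0000, 3.0000)
after link 2: o_2 = (-1.7321, -4.0000, 7.0000)
after link 3: o_3 = (-1.7321, -4.0000, 12.0000)
after link 4: o_4 = (-2.4392, -1.0000, 11.2929)
after link 5: o_5 = (-3.6463, -1.7071, 11.5000)
after link 6: o_6 = (-5.1818, -4.5355, 17.0355)

-5.182 -4.536 17.036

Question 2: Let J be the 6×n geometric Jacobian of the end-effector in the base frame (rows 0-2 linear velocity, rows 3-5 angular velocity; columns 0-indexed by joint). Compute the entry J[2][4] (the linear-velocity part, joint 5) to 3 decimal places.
2.500

axis z_4 = (-0.7071,0.0000,0.7071); lever o_n−o_4 = (-2.7426,-3.5355,5.7426)
cross product → J_v[:, 4] = (2.5000,2.1213,2.5000)
J_ω[:, 4] = z_4
entry J[2][4] = 2.5000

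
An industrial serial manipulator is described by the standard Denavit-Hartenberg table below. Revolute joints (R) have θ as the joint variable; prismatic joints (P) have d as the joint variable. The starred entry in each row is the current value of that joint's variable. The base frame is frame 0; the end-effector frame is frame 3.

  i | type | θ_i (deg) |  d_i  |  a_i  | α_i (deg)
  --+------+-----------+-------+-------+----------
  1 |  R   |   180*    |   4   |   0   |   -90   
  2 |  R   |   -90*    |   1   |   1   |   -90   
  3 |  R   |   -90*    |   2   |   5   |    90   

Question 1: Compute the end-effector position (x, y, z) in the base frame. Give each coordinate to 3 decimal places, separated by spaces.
after link 1: o_1 = (0.0000, 0.0000, 4.0000)
after link 2: o_2 = (-0.0000, -1.0000, 5.0000)
after link 3: o_3 = (-2.0000, -6.0000, 5.0000)

-2.000 -6.000 5.000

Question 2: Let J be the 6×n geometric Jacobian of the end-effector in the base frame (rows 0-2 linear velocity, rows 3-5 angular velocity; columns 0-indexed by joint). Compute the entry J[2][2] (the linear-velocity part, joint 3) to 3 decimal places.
axis z_2 = (-1.0000,0.0000,-0.0000); lever o_n−o_2 = (-2.0000,-5.0000,0.0000)
cross product → J_v[:, 2] = (-0.0000,0.0000,5.0000)
J_ω[:, 2] = z_2
entry J[2][2] = 5.0000

5.000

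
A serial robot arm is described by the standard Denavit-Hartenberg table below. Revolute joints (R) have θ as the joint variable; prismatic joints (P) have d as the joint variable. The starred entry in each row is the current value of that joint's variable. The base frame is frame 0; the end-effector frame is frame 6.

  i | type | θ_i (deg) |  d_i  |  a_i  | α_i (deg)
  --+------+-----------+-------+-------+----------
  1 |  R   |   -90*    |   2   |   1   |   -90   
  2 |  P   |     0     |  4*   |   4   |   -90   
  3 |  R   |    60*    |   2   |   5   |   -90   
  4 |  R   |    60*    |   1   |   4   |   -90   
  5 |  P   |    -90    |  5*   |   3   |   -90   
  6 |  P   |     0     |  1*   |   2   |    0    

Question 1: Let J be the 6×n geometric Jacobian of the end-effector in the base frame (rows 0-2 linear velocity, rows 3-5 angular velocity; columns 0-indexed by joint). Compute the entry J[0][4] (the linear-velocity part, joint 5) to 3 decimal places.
0.750

prismatic axis z_4 = (0.7500,0.4330,0.5000)
J_v[:, 4] = z_4; J_ω[:, 4] = (0,0,0)
entry J[0][4] = 0.7500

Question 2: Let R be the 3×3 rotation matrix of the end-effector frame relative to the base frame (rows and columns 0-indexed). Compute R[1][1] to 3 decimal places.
End-effector y-axis (col 1 of R) = (-0.7500,-0.4330,-0.5000)
R[1][1] = -0.4330

-0.433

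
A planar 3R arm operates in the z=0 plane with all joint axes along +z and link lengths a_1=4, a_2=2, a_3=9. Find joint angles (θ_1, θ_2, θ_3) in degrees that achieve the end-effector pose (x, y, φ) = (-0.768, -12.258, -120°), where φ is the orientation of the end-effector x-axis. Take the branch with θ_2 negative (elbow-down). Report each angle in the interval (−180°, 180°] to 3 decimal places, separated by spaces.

wrist centre = target − a_3·(cos φ, sin φ) = (3.7320, -4.4638)
cos θ_2 = (33.8531−4²−2²)/(2·4·2) = 0.8658; θ_2 = -30.0238° (elbow-down)
β = atan2(-4.4638,3.7320) = -50.1022°; ψ = atan2(-1.0007,5.7316) = -9.9038°
θ_1 = β − ψ = -40.1984°
θ_3 = φ − θ_1 − θ_2 = -49.7777° (wrapped to (-180°,180°])

-40.198 -30.024 -49.778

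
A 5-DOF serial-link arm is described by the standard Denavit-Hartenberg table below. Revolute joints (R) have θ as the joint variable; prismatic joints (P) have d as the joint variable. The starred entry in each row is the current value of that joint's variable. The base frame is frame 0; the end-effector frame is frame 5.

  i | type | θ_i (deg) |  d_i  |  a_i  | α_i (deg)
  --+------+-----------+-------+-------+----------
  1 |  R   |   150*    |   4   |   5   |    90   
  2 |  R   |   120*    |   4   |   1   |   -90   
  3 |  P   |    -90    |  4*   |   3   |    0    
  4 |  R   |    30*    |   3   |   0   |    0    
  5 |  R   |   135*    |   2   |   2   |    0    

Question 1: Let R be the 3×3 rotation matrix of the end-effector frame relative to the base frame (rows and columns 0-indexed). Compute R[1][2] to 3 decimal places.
-0.433

End-effector z-axis (col 2 of R) = (0.7500,-0.4330,-0.5000)
R[1][2] = -0.4330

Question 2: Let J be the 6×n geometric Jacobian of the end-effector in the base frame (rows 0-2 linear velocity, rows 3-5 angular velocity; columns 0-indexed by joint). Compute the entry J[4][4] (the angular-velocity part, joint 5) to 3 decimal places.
-0.433

axis z_4 = (0.7500,-0.4330,-0.5000); lever o_n−o_4 = (0.7582,-2.6685,-0.5517)
cross product → J_v[:, 4] = (-1.0953,0.0347,-1.6730)
J_ω[:, 4] = z_4
entry J[4][4] = -0.4330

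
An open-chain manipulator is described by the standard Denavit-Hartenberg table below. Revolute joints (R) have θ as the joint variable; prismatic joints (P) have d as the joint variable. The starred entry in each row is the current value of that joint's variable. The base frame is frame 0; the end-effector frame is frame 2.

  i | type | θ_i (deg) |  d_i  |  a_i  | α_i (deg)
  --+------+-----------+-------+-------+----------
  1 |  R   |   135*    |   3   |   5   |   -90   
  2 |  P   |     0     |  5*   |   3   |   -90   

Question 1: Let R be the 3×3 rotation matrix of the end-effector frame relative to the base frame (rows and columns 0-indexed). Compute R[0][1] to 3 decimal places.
End-effector y-axis (col 1 of R) = (0.7071,0.7071,-0.0000)
R[0][1] = 0.7071

0.707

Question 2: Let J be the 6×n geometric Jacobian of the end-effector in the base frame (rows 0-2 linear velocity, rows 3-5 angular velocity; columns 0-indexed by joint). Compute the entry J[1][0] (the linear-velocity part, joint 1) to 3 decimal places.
axis z_0 = ẑ; lever o_n−o_0 = (-9.1924,2.1213,3.0000)
cross product → J_v[:, 0] = (-2.1213,-9.1924,0.0000)
J_ω[:, 0] = z_0
entry J[1][0] = -9.1924

-9.192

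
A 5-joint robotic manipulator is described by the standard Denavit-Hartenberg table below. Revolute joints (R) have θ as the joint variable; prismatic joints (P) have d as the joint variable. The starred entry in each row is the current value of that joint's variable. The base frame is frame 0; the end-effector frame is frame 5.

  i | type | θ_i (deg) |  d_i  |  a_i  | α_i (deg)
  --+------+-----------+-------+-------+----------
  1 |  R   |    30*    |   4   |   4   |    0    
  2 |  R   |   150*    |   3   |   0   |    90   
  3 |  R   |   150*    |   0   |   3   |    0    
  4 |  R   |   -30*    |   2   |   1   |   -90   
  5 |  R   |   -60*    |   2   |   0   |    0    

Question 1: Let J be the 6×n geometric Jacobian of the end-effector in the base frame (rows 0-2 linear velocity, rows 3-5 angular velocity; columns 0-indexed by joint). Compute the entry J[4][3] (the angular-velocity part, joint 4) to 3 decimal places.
1.000

axis z_3 = (0.0000,1.0000,0.0000); lever o_n−o_3 = (2.2321,2.0000,-0.1340)
cross product → J_v[:, 3] = (-0.1340,0.0000,-2.2321)
J_ω[:, 3] = z_3
entry J[4][3] = 1.0000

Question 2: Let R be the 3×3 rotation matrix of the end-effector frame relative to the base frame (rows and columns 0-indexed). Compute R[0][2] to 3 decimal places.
End-effector z-axis (col 2 of R) = (0.8660,0.0000,-0.5000)
R[0][2] = 0.8660

0.866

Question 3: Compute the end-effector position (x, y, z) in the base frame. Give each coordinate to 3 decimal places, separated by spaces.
after link 1: o_1 = (3.4641, 2.0000, 4.0000)
after link 2: o_2 = (3.4641, 2.0000, 7.0000)
after link 3: o_3 = (6.0622, 2.0000, 8.5000)
after link 4: o_4 = (6.5622, 4.0000, 9.3660)
after link 5: o_5 = (8.2942, 4.0000, 8.3660)

8.294 4.000 8.366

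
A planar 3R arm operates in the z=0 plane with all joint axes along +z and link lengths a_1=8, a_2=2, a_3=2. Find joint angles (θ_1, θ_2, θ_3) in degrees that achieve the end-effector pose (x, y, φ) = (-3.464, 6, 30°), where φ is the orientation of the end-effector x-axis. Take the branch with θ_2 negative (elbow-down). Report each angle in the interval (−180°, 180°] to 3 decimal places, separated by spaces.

wrist centre = target − a_3·(cos φ, sin φ) = (-5.1961, 5.0000)
cos θ_2 = (51.9989−8²−2²)/(2·8·2) = -0.5000; θ_2 = -120.0022° (elbow-down)
β = atan2(5.0000,-5.1961) = 136.1016°; ψ = atan2(-1.7320,6.9999) = -13.8977°
θ_1 = β − ψ = 149.9993°
θ_3 = φ − θ_1 − θ_2 = 0.0029° (wrapped to (-180°,180°])

149.999 -120.002 0.003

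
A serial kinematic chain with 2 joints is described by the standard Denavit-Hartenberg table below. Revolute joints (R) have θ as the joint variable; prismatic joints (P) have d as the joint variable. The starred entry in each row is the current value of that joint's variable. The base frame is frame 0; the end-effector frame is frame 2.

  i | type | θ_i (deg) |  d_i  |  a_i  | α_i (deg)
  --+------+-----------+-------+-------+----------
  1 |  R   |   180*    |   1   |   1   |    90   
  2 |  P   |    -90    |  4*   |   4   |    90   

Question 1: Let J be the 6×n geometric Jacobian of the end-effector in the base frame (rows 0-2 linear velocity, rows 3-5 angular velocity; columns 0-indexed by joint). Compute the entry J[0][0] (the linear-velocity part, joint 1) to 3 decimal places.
axis z_0 = ẑ; lever o_n−o_0 = (-1.0000,4.0000,-3.0000)
cross product → J_v[:, 0] = (-4.0000,-1.0000,0.0000)
J_ω[:, 0] = z_0
entry J[0][0] = -4.0000

-4.000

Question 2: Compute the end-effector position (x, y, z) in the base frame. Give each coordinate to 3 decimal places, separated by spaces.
-1.000 4.000 -3.000

after link 1: o_1 = (-1.0000, 0.0000, 1.0000)
after link 2: o_2 = (-1.0000, 4.0000, -3.0000)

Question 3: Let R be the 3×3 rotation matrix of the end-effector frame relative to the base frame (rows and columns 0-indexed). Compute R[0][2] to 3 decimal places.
1.000

End-effector z-axis (col 2 of R) = (1.0000,-0.0000,-0.0000)
R[0][2] = 1.0000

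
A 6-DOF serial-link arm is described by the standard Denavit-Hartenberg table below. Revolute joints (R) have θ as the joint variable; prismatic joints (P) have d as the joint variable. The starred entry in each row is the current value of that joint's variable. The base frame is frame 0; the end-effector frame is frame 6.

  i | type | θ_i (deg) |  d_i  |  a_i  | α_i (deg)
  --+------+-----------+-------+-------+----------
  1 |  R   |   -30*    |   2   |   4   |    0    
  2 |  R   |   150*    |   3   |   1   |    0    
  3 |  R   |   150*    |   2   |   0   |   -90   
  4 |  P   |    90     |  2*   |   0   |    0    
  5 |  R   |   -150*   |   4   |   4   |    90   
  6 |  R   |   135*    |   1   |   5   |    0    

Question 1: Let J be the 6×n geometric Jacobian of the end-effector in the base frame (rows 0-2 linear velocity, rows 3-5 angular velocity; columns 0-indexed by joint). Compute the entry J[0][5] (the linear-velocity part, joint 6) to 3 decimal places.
axis z_5 = (-0.0000,0.8660,0.5000); lever o_n−o_5 = (3.5355,2.6338,-2.5619)
cross product → J_v[:, 5] = (-3.5355,1.7678,-3.0619)
J_ω[:, 5] = z_5
entry J[0][5] = -3.5355

-3.536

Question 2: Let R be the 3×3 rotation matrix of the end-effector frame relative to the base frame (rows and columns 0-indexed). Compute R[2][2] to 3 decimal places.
0.500

End-effector z-axis (col 2 of R) = (-0.0000,0.8660,0.5000)
R[2][2] = 0.5000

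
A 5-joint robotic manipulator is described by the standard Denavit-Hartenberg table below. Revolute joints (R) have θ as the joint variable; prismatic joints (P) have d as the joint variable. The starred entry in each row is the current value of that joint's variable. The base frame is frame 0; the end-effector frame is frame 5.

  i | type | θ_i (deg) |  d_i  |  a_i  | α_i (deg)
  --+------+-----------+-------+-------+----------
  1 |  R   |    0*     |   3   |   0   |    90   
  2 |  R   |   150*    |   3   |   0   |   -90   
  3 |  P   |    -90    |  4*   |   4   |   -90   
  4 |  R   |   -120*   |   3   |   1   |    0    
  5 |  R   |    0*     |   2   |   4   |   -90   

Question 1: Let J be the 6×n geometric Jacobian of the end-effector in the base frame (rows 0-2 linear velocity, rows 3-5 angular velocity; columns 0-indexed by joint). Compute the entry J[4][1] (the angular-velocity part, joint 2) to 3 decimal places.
axis z_1 = (0.0000,-1.0000,0.0000); lever o_n−o_1 = (-8.4952,-4.5000,-4.7141)
cross product → J_v[:, 1] = (4.7141,-0.0000,-8.4952)
J_ω[:, 1] = z_1
entry J[4][1] = -1.0000

-1.000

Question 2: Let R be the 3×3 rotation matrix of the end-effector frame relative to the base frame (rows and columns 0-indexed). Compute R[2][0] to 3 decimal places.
End-effector x-axis (col 0 of R) = (-0.4330,0.5000,-0.7500)
R[2][0] = -0.7500

-0.750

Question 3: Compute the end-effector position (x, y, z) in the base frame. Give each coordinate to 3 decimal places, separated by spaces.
after link 1: o_1 = (0.0000, 0.0000, 3.0000)
after link 2: o_2 = (0.0000, -3.0000, 3.0000)
after link 3: o_3 = (-2.0000, -7.0000, -0.4641)
after link 4: o_4 = (-5.0311, -6.5000, 0.2859)
after link 5: o_5 = (-8.4952, -4.5000, -1.7141)

-8.495 -4.500 -1.714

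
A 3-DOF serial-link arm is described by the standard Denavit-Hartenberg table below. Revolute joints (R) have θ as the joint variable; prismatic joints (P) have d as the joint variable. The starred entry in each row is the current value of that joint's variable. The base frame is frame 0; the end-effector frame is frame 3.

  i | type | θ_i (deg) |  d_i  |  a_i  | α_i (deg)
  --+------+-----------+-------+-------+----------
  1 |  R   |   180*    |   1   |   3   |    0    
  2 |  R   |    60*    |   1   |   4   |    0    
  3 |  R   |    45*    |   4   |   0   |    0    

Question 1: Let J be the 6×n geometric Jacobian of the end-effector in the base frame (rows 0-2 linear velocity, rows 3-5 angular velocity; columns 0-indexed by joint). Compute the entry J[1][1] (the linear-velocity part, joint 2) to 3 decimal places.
-2.000

axis z_1 = (0.0000,0.0000,1.0000); lever o_n−o_1 = (-2.0000,-3.4641,5.0000)
cross product → J_v[:, 1] = (3.4641,-2.0000,0.0000)
J_ω[:, 1] = z_1
entry J[1][1] = -2.0000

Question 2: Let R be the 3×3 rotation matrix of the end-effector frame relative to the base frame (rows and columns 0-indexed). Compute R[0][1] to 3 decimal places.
End-effector y-axis (col 1 of R) = (0.9659,0.2588,0.0000)
R[0][1] = 0.9659

0.966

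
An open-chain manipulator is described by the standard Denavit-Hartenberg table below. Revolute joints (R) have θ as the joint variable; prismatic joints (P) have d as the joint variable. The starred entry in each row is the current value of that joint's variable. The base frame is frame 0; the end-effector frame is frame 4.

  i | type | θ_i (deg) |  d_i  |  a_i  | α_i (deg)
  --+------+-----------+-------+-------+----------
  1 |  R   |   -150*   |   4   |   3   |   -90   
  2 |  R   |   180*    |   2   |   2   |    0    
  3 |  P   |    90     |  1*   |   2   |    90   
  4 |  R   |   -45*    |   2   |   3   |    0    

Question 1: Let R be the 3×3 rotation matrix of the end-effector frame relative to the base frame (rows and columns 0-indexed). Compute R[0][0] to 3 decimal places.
-0.354

End-effector x-axis (col 0 of R) = (-0.3536,0.6124,0.7071)
R[0][0] = -0.3536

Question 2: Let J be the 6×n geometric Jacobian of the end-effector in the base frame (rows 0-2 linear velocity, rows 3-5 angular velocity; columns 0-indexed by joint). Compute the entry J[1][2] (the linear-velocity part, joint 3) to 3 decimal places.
-0.866

prismatic axis z_2 = (0.5000,-0.8660,0.0000)
J_v[:, 2] = z_2; J_ω[:, 2] = (0,0,0)
entry J[1][2] = -0.8660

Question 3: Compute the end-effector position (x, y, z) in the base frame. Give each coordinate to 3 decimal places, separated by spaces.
1.305 -0.261 8.121

after link 1: o_1 = (-2.5981, -1.5000, 4.0000)
after link 2: o_2 = (0.1340, -2.2321, 4.0000)
after link 3: o_3 = (0.6340, -3.0981, 6.0000)
after link 4: o_4 = (1.3054, -0.2610, 8.1213)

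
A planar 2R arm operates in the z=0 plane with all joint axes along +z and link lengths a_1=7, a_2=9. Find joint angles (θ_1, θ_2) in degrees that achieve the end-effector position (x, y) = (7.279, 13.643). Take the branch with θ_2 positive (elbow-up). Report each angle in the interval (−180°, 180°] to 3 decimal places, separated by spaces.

44.998 30.004

cos θ_2 = (239.1153−7²−9²)/(2·7·9) = 0.8660; θ_2 = 30.0036° (elbow-up)
β = atan2(13.6430,7.2790) = 61.9186°; ψ = atan2(4.5005,14.7939) = 16.9203°
θ_1 = β − ψ = 44.9982°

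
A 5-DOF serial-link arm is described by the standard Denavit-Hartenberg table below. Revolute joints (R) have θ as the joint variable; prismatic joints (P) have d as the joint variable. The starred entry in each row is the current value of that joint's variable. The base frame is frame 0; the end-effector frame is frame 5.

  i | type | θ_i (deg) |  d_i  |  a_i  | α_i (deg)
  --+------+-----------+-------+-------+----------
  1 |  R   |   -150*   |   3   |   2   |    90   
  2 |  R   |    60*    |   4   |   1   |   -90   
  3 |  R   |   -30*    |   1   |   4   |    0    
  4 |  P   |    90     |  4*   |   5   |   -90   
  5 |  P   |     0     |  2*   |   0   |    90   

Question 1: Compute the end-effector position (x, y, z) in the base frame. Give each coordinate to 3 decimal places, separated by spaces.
after link 1: o_1 = (-1.7321, -1.0000, 3.0000)
after link 2: o_2 = (-4.1651, 2.2141, 3.8660)
after link 3: o_3 = (-5.9151, 3.5131, 7.3660)
after link 4: o_4 = (-1.8325, 0.8702, 11.5311)
after link 5: o_5 = (-0.5825, 0.4372, 10.0311)

-0.583 0.437 10.031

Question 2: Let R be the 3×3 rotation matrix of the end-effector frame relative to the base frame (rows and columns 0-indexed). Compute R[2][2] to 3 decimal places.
0.500

End-effector z-axis (col 2 of R) = (0.7500,0.4330,0.5000)
R[2][2] = 0.5000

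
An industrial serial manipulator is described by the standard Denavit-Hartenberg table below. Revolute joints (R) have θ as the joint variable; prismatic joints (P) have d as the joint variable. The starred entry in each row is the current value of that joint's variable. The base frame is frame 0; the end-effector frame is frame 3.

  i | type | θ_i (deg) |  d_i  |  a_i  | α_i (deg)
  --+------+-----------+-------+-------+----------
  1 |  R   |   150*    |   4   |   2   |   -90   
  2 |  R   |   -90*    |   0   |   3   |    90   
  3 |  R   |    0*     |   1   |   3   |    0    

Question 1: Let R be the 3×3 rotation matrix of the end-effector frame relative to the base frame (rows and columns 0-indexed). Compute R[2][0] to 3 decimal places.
1.000

End-effector x-axis (col 0 of R) = (-0.0000,0.0000,1.0000)
R[2][0] = 1.0000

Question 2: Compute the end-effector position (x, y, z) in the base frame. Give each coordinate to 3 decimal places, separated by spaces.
-0.866 0.500 10.000

after link 1: o_1 = (-1.7321, 1.0000, 4.0000)
after link 2: o_2 = (-1.7321, 1.0000, 7.0000)
after link 3: o_3 = (-0.8660, 0.5000, 10.0000)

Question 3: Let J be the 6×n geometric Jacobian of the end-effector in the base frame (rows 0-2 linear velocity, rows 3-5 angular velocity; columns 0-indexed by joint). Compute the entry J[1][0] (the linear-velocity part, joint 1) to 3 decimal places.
-0.866

axis z_0 = ẑ; lever o_n−o_0 = (-0.8660,0.5000,10.0000)
cross product → J_v[:, 0] = (-0.5000,-0.8660,0.0000)
J_ω[:, 0] = z_0
entry J[1][0] = -0.8660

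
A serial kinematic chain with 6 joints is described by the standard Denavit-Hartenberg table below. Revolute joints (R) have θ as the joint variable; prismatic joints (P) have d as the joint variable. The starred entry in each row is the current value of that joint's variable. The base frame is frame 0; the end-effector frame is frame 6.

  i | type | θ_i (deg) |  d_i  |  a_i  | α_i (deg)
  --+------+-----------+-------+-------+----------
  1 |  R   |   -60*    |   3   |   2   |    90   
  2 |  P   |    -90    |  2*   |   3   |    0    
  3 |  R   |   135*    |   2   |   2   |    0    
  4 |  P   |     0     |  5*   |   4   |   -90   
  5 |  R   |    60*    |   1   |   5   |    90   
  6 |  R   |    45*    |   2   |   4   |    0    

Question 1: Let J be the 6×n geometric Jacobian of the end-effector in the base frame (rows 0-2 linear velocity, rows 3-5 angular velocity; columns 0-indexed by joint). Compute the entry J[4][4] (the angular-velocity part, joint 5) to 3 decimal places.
0.612

axis z_4 = (-0.3536,0.6124,0.7071); lever o_n−o_4 = (5.6480,1.7766,6.6996)
cross product → J_v[:, 4] = (2.8464,6.3624,-4.0868)
J_ω[:, 4] = z_4
entry J[4][4] = 0.6124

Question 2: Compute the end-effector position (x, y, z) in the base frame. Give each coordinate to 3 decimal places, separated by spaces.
0.975 -8.130 10.942

after link 1: o_1 = (1.0000, -1.7321, 3.0000)
after link 2: o_2 = (-0.7321, -2.7321, 0.0000)
after link 3: o_3 = (-1.7570, -4.9568, 1.4142)
after link 4: o_4 = (-4.6729, -9.9063, 4.2426)
after link 5: o_5 = (-0.3926, -8.6598, 6.7175)
after link 6: o_6 = (0.9751, -8.1297, 10.9423)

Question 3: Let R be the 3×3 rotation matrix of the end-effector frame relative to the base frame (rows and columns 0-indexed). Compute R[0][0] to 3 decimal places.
0.405

End-effector x-axis (col 0 of R) = (0.4053,0.5227,0.7500)
R[0][0] = 0.4053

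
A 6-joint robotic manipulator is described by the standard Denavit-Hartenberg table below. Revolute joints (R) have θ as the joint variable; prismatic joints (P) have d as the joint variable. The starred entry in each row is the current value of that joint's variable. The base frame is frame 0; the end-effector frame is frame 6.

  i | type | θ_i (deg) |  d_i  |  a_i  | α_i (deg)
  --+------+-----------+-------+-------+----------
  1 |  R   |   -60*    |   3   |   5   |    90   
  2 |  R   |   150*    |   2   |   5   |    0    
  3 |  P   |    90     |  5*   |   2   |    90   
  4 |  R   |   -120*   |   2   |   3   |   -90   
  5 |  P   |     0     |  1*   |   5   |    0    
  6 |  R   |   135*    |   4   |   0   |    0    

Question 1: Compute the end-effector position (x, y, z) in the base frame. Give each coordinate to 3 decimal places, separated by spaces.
0.989 3.143 4.482

after link 1: o_1 = (2.5000, -4.3301, 3.0000)
after link 2: o_2 = (-1.3971, -1.5801, 5.5000)
after link 3: o_3 = (-6.2272, -3.2141, 3.7679)
after link 4: o_4 = (-4.4683, -1.0646, 6.0670)
after link 5: o_5 = (0.1232, 0.6429, 7.4821)
after link 6: o_6 = (0.9893, 3.1429, 4.4821)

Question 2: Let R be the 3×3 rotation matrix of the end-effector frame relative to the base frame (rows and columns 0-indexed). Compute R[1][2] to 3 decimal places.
End-effector z-axis (col 2 of R) = (0.2165,0.6250,-0.7500)
R[1][2] = 0.6250

0.625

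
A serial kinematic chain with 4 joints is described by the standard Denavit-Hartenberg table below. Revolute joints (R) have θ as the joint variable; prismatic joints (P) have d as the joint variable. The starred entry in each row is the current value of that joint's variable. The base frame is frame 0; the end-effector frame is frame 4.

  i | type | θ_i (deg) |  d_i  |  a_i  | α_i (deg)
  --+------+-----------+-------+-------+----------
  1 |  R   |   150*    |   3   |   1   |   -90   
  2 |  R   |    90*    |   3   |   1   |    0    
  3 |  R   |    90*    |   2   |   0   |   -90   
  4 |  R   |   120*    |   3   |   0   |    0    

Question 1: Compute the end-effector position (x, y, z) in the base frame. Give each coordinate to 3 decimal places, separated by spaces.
after link 1: o_1 = (-0.8660, 0.5000, 3.0000)
after link 2: o_2 = (-2.3660, -2.0981, 2.0000)
after link 3: o_3 = (-3.3660, -3.8301, 2.0000)
after link 4: o_4 = (-3.3660, -3.8301, 5.0000)

-3.366 -3.830 5.000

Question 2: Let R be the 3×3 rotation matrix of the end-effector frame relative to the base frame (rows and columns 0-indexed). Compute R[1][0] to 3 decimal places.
End-effector x-axis (col 0 of R) = (0.0000,1.0000,0.0000)
R[1][0] = 1.0000

1.000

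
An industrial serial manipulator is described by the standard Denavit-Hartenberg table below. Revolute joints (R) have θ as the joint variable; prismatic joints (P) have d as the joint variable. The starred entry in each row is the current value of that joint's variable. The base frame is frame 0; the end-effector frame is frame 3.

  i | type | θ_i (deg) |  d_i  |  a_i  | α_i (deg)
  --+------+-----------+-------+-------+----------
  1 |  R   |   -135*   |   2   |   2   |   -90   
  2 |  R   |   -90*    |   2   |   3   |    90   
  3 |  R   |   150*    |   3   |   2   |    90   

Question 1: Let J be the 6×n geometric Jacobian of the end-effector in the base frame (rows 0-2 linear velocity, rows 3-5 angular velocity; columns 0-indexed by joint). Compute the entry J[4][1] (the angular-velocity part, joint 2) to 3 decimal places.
-0.707

axis z_1 = (0.7071,-0.7071,0.0000); lever o_n−o_1 = (4.2426,0.0000,1.2679)
cross product → J_v[:, 1] = (-0.8966,-0.8966,3.0000)
J_ω[:, 1] = z_1
entry J[4][1] = -0.7071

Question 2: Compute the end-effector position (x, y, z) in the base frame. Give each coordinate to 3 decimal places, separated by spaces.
2.828 -1.414 3.268

after link 1: o_1 = (-1.4142, -1.4142, 2.0000)
after link 2: o_2 = (-0.0000, -2.8284, 5.0000)
after link 3: o_3 = (2.8284, -1.4142, 3.2679)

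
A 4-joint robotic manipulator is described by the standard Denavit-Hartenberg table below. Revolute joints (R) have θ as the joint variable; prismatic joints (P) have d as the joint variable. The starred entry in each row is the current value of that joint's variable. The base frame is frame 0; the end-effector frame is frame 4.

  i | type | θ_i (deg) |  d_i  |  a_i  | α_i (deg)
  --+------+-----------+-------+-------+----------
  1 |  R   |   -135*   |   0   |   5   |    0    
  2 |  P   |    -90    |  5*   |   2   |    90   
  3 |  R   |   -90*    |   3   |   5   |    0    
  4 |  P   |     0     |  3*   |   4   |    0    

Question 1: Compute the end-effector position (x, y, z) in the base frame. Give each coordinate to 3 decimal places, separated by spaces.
after link 1: o_1 = (-3.5355, -3.5355, 0.0000)
after link 2: o_2 = (-4.9497, -2.1213, 5.0000)
after link 3: o_3 = (-2.8284, 0.0000, 0.0000)
after link 4: o_4 = (-0.7071, 2.1213, -4.0000)

-0.707 2.121 -4.000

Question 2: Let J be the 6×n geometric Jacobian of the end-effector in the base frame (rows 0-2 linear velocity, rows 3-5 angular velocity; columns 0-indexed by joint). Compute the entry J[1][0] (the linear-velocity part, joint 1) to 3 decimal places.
axis z_0 = ẑ; lever o_n−o_0 = (-0.7071,2.1213,-4.0000)
cross product → J_v[:, 0] = (-2.1213,-0.7071,0.0000)
J_ω[:, 0] = z_0
entry J[1][0] = -0.7071

-0.707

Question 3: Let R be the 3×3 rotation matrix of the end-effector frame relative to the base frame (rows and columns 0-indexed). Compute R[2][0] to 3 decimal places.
-1.000

End-effector x-axis (col 0 of R) = (-0.0000,0.0000,-1.0000)
R[2][0] = -1.0000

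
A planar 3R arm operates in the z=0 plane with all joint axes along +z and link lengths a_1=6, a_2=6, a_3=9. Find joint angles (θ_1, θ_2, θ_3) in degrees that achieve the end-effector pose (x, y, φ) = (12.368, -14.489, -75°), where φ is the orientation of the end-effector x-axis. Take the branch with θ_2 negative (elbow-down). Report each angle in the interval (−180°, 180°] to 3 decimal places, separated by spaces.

-15.007 -29.984 -30.009

wrist centre = target − a_3·(cos φ, sin φ) = (10.0386, -5.7957)
cos θ_2 = (134.3638−6²−6²)/(2·6·6) = 0.8662; θ_2 = -29.9841° (elbow-down)
β = atan2(-5.7957,10.0386) = -29.9994°; ψ = atan2(-2.9986,11.1970) = -14.9920°
θ_1 = β − ψ = -15.0074°
θ_3 = φ − θ_1 − θ_2 = -30.0085° (wrapped to (-180°,180°])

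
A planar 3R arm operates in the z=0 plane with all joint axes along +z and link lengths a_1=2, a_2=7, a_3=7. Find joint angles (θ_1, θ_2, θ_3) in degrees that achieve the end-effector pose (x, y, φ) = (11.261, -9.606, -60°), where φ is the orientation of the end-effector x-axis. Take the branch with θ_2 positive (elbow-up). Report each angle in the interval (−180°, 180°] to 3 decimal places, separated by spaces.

-60.018 45.021 -45.002

wrist centre = target − a_3·(cos φ, sin φ) = (7.7610, -3.5438)
cos θ_2 = (72.7918−2²−7²)/(2·2·7) = 0.7068; θ_2 = 45.0208° (elbow-up)
β = atan2(-3.5438,7.7610) = -24.5424°; ψ = atan2(4.9515,6.9479) = 35.4761°
θ_1 = β − ψ = -60.0184°
θ_3 = φ − θ_1 − θ_2 = -45.0024° (wrapped to (-180°,180°])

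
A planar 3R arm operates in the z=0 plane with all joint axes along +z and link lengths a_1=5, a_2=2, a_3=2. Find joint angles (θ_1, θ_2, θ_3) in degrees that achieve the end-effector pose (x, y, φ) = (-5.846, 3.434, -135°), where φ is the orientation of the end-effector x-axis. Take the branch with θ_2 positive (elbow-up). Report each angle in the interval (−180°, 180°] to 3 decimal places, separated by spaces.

wrist centre = target − a_3·(cos φ, sin φ) = (-4.4318, 4.8482)
cos θ_2 = (43.1459−5²−2²)/(2·5·2) = 0.7073; θ_2 = 44.9847° (elbow-up)
β = atan2(4.8482,-4.4318) = 132.4307°; ψ = atan2(1.4138,6.4146) = 12.4298°
θ_1 = β − ψ = 120.0009°
θ_3 = φ − θ_1 − θ_2 = 60.0144° (wrapped to (-180°,180°])

120.001 44.985 60.014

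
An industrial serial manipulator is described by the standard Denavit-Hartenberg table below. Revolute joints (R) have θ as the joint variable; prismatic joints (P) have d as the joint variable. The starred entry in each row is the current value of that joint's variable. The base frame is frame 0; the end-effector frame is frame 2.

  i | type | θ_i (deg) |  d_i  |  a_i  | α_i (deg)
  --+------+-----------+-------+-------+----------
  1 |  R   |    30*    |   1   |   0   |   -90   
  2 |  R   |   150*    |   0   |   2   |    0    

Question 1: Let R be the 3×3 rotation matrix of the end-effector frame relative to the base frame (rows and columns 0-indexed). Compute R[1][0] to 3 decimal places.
End-effector x-axis (col 0 of R) = (-0.7500,-0.4330,-0.5000)
R[1][0] = -0.4330

-0.433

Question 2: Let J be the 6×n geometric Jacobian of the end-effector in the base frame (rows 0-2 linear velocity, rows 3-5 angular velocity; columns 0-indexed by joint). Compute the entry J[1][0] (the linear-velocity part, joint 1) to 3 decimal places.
axis z_0 = ẑ; lever o_n−o_0 = (-1.5000,-0.8660,0.0000)
cross product → J_v[:, 0] = (0.8660,-1.5000,0.0000)
J_ω[:, 0] = z_0
entry J[1][0] = -1.5000

-1.500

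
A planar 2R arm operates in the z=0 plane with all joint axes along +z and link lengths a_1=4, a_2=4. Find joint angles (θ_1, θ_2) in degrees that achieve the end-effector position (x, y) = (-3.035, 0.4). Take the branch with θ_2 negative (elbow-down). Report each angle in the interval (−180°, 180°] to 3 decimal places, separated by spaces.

-120.006 -135.003

cos θ_2 = (9.3712−4²−4²)/(2·4·4) = -0.7071; θ_2 = -135.0034° (elbow-down)
β = atan2(0.4000,-3.0350) = 172.4919°; ψ = atan2(-2.8283,1.1714) = -67.5017°
θ_1 = β − ψ = 239.9937°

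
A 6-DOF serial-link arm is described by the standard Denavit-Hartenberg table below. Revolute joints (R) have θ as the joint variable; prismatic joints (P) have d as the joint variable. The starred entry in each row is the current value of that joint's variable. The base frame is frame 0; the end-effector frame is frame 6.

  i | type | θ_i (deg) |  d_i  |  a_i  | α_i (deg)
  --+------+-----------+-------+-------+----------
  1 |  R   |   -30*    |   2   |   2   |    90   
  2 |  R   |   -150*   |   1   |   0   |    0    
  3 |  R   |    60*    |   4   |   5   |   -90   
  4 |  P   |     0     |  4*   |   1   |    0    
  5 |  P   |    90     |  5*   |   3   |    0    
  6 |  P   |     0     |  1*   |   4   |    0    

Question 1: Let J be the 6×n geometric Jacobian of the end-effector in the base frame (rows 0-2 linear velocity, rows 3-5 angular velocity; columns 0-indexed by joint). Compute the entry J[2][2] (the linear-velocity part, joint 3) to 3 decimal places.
axis z_2 = (-0.5000,-0.8660,0.0000); lever o_n−o_2 = (10.1603,-2.4019,-6.0000)
cross product → J_v[:, 2] = (5.1962,-3.0000,10.0000)
J_ω[:, 2] = z_2
entry J[2][2] = 10.0000

10.000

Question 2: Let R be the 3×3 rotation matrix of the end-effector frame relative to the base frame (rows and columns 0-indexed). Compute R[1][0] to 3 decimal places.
0.866

End-effector x-axis (col 0 of R) = (0.5000,0.8660,-0.0000)
R[1][0] = 0.8660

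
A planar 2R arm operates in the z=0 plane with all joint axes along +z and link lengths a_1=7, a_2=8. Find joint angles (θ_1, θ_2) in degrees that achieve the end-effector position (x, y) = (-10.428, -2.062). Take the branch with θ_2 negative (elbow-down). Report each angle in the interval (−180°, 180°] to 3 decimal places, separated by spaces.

cos θ_2 = (112.9950−7²−8²)/(2·7·8) = -0.0000; θ_2 = -90.0025° (elbow-down)
β = atan2(-2.0620,-10.4280) = -168.8148°; ψ = atan2(-8.0000,6.9996) = -48.8155°
θ_1 = β − ψ = -119.9993°

-119.999 -90.003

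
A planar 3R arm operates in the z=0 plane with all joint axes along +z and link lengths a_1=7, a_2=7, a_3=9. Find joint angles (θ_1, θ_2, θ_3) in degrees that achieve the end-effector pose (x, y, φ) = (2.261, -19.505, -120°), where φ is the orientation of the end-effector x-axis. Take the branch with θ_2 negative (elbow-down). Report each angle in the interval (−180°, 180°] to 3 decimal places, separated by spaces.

wrist centre = target − a_3·(cos φ, sin φ) = (6.7610, -11.7108)
cos θ_2 = (182.8533−7²−7²)/(2·7·7) = 0.8658; θ_2 = -30.0201° (elbow-down)
β = atan2(-11.7108,6.7610) = -60.0008°; ψ = atan2(-3.5021,13.0609) = -15.0101°
θ_1 = β − ψ = -44.9907°
θ_3 = φ − θ_1 − θ_2 = -44.9891° (wrapped to (-180°,180°])

-44.991 -30.020 -44.989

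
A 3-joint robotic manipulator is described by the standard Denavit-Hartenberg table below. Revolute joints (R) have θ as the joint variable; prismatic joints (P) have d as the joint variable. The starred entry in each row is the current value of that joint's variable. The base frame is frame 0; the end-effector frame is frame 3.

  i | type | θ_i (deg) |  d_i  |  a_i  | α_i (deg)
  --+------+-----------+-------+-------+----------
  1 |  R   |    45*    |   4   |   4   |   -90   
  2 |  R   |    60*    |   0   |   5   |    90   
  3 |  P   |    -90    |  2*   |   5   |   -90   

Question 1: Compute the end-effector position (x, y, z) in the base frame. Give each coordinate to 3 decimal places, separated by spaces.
9.356 2.285 0.670

after link 1: o_1 = (2.8284, 2.8284, 4.0000)
after link 2: o_2 = (4.5962, 4.5962, -0.3301)
after link 3: o_3 = (9.3565, 2.2854, 0.6699)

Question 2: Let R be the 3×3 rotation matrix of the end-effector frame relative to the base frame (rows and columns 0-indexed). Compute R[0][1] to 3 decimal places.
End-effector y-axis (col 1 of R) = (-0.6124,-0.6124,-0.5000)
R[0][1] = -0.6124

-0.612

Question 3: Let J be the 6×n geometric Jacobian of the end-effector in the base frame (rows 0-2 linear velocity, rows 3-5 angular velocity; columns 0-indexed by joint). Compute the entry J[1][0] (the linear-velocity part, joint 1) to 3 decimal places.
axis z_0 = ẑ; lever o_n−o_0 = (9.3565,2.2854,0.6699)
cross product → J_v[:, 0] = (-2.2854,9.3565,0.0000)
J_ω[:, 0] = z_0
entry J[1][0] = 9.3565

9.356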